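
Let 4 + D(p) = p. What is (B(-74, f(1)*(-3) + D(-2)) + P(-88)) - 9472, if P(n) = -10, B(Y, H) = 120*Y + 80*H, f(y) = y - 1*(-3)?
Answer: -19802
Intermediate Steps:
f(y) = 3 + y (f(y) = y + 3 = 3 + y)
D(p) = -4 + p
B(Y, H) = 80*H + 120*Y
(B(-74, f(1)*(-3) + D(-2)) + P(-88)) - 9472 = ((80*((3 + 1)*(-3) + (-4 - 2)) + 120*(-74)) - 10) - 9472 = ((80*(4*(-3) - 6) - 8880) - 10) - 9472 = ((80*(-12 - 6) - 8880) - 10) - 9472 = ((80*(-18) - 8880) - 10) - 9472 = ((-1440 - 8880) - 10) - 9472 = (-10320 - 10) - 9472 = -10330 - 9472 = -19802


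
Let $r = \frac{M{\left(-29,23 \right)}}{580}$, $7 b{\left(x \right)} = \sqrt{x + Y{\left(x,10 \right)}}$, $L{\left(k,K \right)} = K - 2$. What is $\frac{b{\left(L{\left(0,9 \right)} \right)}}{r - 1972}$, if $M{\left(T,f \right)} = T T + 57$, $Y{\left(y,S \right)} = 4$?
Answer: $- \frac{290 \sqrt{11}}{4000017} \approx -0.00024045$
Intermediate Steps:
$L{\left(k,K \right)} = -2 + K$
$b{\left(x \right)} = \frac{\sqrt{4 + x}}{7}$ ($b{\left(x \right)} = \frac{\sqrt{x + 4}}{7} = \frac{\sqrt{4 + x}}{7}$)
$M{\left(T,f \right)} = 57 + T^{2}$ ($M{\left(T,f \right)} = T^{2} + 57 = 57 + T^{2}$)
$r = \frac{449}{290}$ ($r = \frac{57 + \left(-29\right)^{2}}{580} = \left(57 + 841\right) \frac{1}{580} = 898 \cdot \frac{1}{580} = \frac{449}{290} \approx 1.5483$)
$\frac{b{\left(L{\left(0,9 \right)} \right)}}{r - 1972} = \frac{\frac{1}{7} \sqrt{4 + \left(-2 + 9\right)}}{\frac{449}{290} - 1972} = \frac{\frac{1}{7} \sqrt{4 + 7}}{\frac{449}{290} - 1972} = \frac{\frac{1}{7} \sqrt{11}}{\frac{449}{290} - 1972} = \frac{\frac{1}{7} \sqrt{11}}{- \frac{571431}{290}} = \frac{\sqrt{11}}{7} \left(- \frac{290}{571431}\right) = - \frac{290 \sqrt{11}}{4000017}$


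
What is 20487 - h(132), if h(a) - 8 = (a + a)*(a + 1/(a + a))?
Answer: -14370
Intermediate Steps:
h(a) = 8 + 2*a*(a + 1/(2*a)) (h(a) = 8 + (a + a)*(a + 1/(a + a)) = 8 + (2*a)*(a + 1/(2*a)) = 8 + 2*a*(a + 1/(2*a)))
20487 - h(132) = 20487 - (9 + 2*132²) = 20487 - (9 + 2*17424) = 20487 - (9 + 34848) = 20487 - 1*34857 = 20487 - 34857 = -14370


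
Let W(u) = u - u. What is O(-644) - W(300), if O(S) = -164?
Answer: -164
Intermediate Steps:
W(u) = 0
O(-644) - W(300) = -164 - 1*0 = -164 + 0 = -164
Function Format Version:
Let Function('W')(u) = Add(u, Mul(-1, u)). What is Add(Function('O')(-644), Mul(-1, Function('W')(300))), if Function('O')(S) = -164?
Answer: -164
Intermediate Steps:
Function('W')(u) = 0
Add(Function('O')(-644), Mul(-1, Function('W')(300))) = Add(-164, Mul(-1, 0)) = Add(-164, 0) = -164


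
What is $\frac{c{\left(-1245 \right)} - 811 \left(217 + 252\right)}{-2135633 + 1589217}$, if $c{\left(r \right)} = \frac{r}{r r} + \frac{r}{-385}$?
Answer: $\frac{36462805607}{52382169840} \approx 0.69609$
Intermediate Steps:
$c{\left(r \right)} = \frac{1}{r} - \frac{r}{385}$ ($c{\left(r \right)} = \frac{r}{r^{2}} + r \left(- \frac{1}{385}\right) = \frac{r}{r^{2}} - \frac{r}{385} = \frac{1}{r} - \frac{r}{385}$)
$\frac{c{\left(-1245 \right)} - 811 \left(217 + 252\right)}{-2135633 + 1589217} = \frac{\left(\frac{1}{-1245} - - \frac{249}{77}\right) - 811 \left(217 + 252\right)}{-2135633 + 1589217} = \frac{\left(- \frac{1}{1245} + \frac{249}{77}\right) - 380359}{-546416} = \left(\frac{309928}{95865} - 380359\right) \left(- \frac{1}{546416}\right) = \left(- \frac{36462805607}{95865}\right) \left(- \frac{1}{546416}\right) = \frac{36462805607}{52382169840}$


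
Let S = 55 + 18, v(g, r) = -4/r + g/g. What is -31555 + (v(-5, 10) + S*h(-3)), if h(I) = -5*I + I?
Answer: -153392/5 ≈ -30678.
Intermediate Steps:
v(g, r) = 1 - 4/r (v(g, r) = -4/r + 1 = 1 - 4/r)
S = 73
h(I) = -4*I
-31555 + (v(-5, 10) + S*h(-3)) = -31555 + ((-4 + 10)/10 + 73*(-4*(-3))) = -31555 + ((⅒)*6 + 73*12) = -31555 + (⅗ + 876) = -31555 + 4383/5 = -153392/5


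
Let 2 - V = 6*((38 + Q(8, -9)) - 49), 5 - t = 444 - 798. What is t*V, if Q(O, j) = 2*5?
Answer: 2872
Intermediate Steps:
Q(O, j) = 10
t = 359 (t = 5 - (444 - 798) = 5 - 1*(-354) = 5 + 354 = 359)
V = 8 (V = 2 - 6*((38 + 10) - 49) = 2 - 6*(48 - 49) = 2 - 6*(-1) = 2 - 1*(-6) = 2 + 6 = 8)
t*V = 359*8 = 2872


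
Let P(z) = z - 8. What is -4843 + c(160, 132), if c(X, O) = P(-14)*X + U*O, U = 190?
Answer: 16717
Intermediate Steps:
P(z) = -8 + z
c(X, O) = -22*X + 190*O (c(X, O) = (-8 - 14)*X + 190*O = -22*X + 190*O)
-4843 + c(160, 132) = -4843 + (-22*160 + 190*132) = -4843 + (-3520 + 25080) = -4843 + 21560 = 16717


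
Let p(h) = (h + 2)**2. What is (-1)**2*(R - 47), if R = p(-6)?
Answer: -31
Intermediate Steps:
p(h) = (2 + h)**2
R = 16 (R = (2 - 6)**2 = (-4)**2 = 16)
(-1)**2*(R - 47) = (-1)**2*(16 - 47) = 1*(-31) = -31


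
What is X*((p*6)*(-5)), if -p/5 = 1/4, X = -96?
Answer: -3600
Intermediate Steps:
p = -5/4 ≈ -1.2500
X*((p*6)*(-5)) = -96*(-5/4*6)*(-5) = -(-720)*(-5) = -96*75/2 = -3600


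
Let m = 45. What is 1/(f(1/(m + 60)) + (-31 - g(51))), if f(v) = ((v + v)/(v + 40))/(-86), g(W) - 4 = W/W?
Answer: -180643/6503149 ≈ -0.027778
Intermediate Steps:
g(W) = 5 (g(W) = 4 + W/W = 4 + 1 = 5)
f(v) = -v/(43*(40 + v)) (f(v) = ((2*v)/(40 + v))*(-1/86) = (2*v/(40 + v))*(-1/86) = -v/(43*(40 + v)))
1/(f(1/(m + 60)) + (-31 - g(51))) = 1/(-1/((45 + 60)*(1720 + 43/(45 + 60))) + (-31 - 1*5)) = 1/(-1/(105*(1720 + 43/105)) + (-31 - 5)) = 1/(-1*1/105/(1720 + 43*(1/105)) - 36) = 1/(-1*1/105/(1720 + 43/105) - 36) = 1/(-1*1/105/180643/105 - 36) = 1/(-1*1/105*105/180643 - 36) = 1/(-1/180643 - 36) = 1/(-6503149/180643) = -180643/6503149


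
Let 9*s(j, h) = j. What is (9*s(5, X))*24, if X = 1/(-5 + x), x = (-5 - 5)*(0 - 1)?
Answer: 120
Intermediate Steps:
x = 10 (x = -10*(-1) = 10)
X = ⅕ (X = 1/(-5 + 10) = 1/5 = ⅕ ≈ 0.20000)
s(j, h) = j/9
(9*s(5, X))*24 = (9*((⅑)*5))*24 = (9*(5/9))*24 = 5*24 = 120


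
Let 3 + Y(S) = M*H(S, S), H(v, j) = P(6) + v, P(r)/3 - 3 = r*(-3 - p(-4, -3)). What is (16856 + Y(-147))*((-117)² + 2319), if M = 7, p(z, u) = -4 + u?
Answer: 262387128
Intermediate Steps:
P(r) = 9 + 12*r (P(r) = 9 + 3*(r*(-3 - (-4 - 3))) = 9 + 3*(r*(-3 - 1*(-7))) = 9 + 3*(r*(-3 + 7)) = 9 + 3*(r*4) = 9 + 3*(4*r) = 9 + 12*r)
H(v, j) = 81 + v (H(v, j) = (9 + 12*6) + v = (9 + 72) + v = 81 + v)
Y(S) = 564 + 7*S (Y(S) = -3 + 7*(81 + S) = -3 + (567 + 7*S) = 564 + 7*S)
(16856 + Y(-147))*((-117)² + 2319) = (16856 + (564 + 7*(-147)))*((-117)² + 2319) = (16856 + (564 - 1029))*(13689 + 2319) = (16856 - 465)*16008 = 16391*16008 = 262387128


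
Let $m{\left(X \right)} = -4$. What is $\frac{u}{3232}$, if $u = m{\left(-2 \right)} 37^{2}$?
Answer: $- \frac{1369}{808} \approx -1.6943$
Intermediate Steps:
$u = -5476$ ($u = - 4 \cdot 37^{2} = \left(-4\right) 1369 = -5476$)
$\frac{u}{3232} = - \frac{5476}{3232} = \left(-5476\right) \frac{1}{3232} = - \frac{1369}{808}$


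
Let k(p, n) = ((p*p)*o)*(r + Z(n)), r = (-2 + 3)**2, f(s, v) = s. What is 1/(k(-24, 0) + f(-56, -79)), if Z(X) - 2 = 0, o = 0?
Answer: -1/56 ≈ -0.017857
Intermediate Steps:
Z(X) = 2 (Z(X) = 2 + 0 = 2)
r = 1 (r = 1**2 = 1)
k(p, n) = 0 (k(p, n) = ((p*p)*0)*(1 + 2) = (p**2*0)*3 = 0*3 = 0)
1/(k(-24, 0) + f(-56, -79)) = 1/(0 - 56) = 1/(-56) = -1/56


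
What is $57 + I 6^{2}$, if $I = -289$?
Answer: $-10347$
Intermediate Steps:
$57 + I 6^{2} = 57 - 289 \cdot 6^{2} = 57 - 10404 = -10347$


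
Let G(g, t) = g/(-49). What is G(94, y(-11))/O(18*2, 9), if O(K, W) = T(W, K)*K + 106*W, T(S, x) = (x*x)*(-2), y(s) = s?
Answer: 47/2262771 ≈ 2.0771e-5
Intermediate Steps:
T(S, x) = -2*x² (T(S, x) = x²*(-2) = -2*x²)
G(g, t) = -g/49 (G(g, t) = g*(-1/49) = -g/49)
O(K, W) = -2*K³ + 106*W (O(K, W) = (-2*K²)*K + 106*W = -2*K³ + 106*W)
G(94, y(-11))/O(18*2, 9) = (-1/49*94)/(-2*(18*2)³ + 106*9) = -94/(49*(-2*36³ + 954)) = -94/(49*(-2*46656 + 954)) = -94/(49*(-93312 + 954)) = -94/49/(-92358) = -94/49*(-1/92358) = 47/2262771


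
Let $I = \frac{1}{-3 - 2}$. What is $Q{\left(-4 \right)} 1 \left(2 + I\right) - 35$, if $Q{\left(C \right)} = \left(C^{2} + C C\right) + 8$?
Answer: $37$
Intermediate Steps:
$Q{\left(C \right)} = 8 + 2 C^{2}$ ($Q{\left(C \right)} = \left(C^{2} + C^{2}\right) + 8 = 2 C^{2} + 8 = 8 + 2 C^{2}$)
$I = - \frac{1}{5}$ ($I = \frac{1}{-5} = - \frac{1}{5} \approx -0.2$)
$Q{\left(-4 \right)} 1 \left(2 + I\right) - 35 = \left(8 + 2 \left(-4\right)^{2}\right) 1 \left(2 - \frac{1}{5}\right) - 35 = \left(8 + 2 \cdot 16\right) 1 \cdot \frac{9}{5} - 35 = \left(8 + 32\right) \frac{9}{5} - 35 = 40 \cdot \frac{9}{5} - 35 = 72 - 35 = 37$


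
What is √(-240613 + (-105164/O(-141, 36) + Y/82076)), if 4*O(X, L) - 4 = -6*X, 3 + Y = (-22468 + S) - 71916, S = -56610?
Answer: I*√35126046777839/12070 ≈ 491.03*I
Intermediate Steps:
Y = -150997 (Y = -3 + ((-22468 - 56610) - 71916) = -3 + (-79078 - 71916) = -3 - 150994 = -150997)
O(X, L) = 1 - 3*X/2 (O(X, L) = 1 + (-6*X)/4 = 1 - 3*X/2)
√(-240613 + (-105164/O(-141, 36) + Y/82076)) = √(-240613 + (-105164/(1 - 3/2*(-141)) - 150997/82076)) = √(-240613 + (-105164/(1 + 423/2) - 150997*1/82076)) = √(-240613 + (-105164/425/2 - 150997/82076)) = √(-240613 + (-105164*2/425 - 150997/82076)) = √(-240613 + (-210328/425 - 150997/82076)) = √(-240613 - 1019238509/2051900) = √(-494733053209/2051900) = I*√35126046777839/12070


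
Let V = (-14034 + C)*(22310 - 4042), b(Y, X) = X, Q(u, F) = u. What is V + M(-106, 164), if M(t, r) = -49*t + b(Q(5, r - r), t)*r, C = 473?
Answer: -247744538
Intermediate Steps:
M(t, r) = -49*t + r*t (M(t, r) = -49*t + t*r = -49*t + r*t)
V = -247732348 (V = (-14034 + 473)*(22310 - 4042) = -13561*18268 = -247732348)
V + M(-106, 164) = -247732348 - 106*(-49 + 164) = -247732348 - 106*115 = -247732348 - 12190 = -247744538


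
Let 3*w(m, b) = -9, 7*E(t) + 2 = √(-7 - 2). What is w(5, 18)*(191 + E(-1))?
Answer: -4005/7 - 9*I/7 ≈ -572.14 - 1.2857*I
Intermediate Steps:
E(t) = -2/7 + 3*I/7 (E(t) = -2/7 + √(-7 - 2)/7 = -2/7 + √(-9)/7 = -2/7 + (3*I)/7 = -2/7 + 3*I/7)
w(m, b) = -3 (w(m, b) = (⅓)*(-9) = -3)
w(5, 18)*(191 + E(-1)) = -3*(191 + (-2/7 + 3*I/7)) = -3*(1335/7 + 3*I/7) = -4005/7 - 9*I/7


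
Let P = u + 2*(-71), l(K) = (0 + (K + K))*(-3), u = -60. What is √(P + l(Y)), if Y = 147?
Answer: 2*I*√271 ≈ 32.924*I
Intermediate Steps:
l(K) = -6*K (l(K) = (0 + 2*K)*(-3) = (2*K)*(-3) = -6*K)
P = -202 (P = -60 + 2*(-71) = -60 - 142 = -202)
√(P + l(Y)) = √(-202 - 6*147) = √(-202 - 882) = √(-1084) = 2*I*√271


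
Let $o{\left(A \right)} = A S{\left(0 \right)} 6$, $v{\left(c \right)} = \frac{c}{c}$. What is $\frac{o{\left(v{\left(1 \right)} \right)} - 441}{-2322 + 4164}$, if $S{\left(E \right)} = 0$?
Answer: $- \frac{147}{614} \approx -0.23941$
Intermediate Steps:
$v{\left(c \right)} = 1$
$o{\left(A \right)} = 0$ ($o{\left(A \right)} = A 0 \cdot 6 = 0 \cdot 6 = 0$)
$\frac{o{\left(v{\left(1 \right)} \right)} - 441}{-2322 + 4164} = \frac{0 - 441}{-2322 + 4164} = - \frac{441}{1842} = \left(-441\right) \frac{1}{1842} = - \frac{147}{614}$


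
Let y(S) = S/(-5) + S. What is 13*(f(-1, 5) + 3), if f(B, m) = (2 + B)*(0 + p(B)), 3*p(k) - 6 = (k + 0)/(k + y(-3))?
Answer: 3380/51 ≈ 66.275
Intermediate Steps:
y(S) = 4*S/5 (y(S) = S*(-⅕) + S = -S/5 + S = 4*S/5)
p(k) = 2 + k/(3*(-12/5 + k)) (p(k) = 2 + ((k + 0)/(k + (⅘)*(-3)))/3 = 2 + (k/(k - 12/5))/3 = 2 + (k/(-12/5 + k))/3 = 2 + k/(3*(-12/5 + k)))
f(B, m) = (-72 + 35*B)*(2 + B)/(3*(-12 + 5*B)) (f(B, m) = (2 + B)*(0 + (-72 + 35*B)/(3*(-12 + 5*B))) = (2 + B)*((-72 + 35*B)/(3*(-12 + 5*B))) = (-72 + 35*B)*(2 + B)/(3*(-12 + 5*B)))
13*(f(-1, 5) + 3) = 13*((-72 + 35*(-1))*(2 - 1)/(3*(-12 + 5*(-1))) + 3) = 13*((⅓)*(-72 - 35)*1/(-12 - 5) + 3) = 13*((⅓)*(-107)*1/(-17) + 3) = 13*((⅓)*(-1/17)*(-107)*1 + 3) = 13*(107/51 + 3) = 13*(260/51) = 3380/51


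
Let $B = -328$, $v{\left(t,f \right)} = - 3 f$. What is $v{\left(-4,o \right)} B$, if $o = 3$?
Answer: $2952$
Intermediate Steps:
$v{\left(-4,o \right)} B = \left(-3\right) 3 \left(-328\right) = \left(-9\right) \left(-328\right) = 2952$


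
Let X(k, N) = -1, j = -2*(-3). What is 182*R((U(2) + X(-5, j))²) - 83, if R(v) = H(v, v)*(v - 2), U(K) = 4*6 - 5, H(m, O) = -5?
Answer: -293103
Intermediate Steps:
j = 6
U(K) = 19 (U(K) = 24 - 5 = 19)
R(v) = 10 - 5*v (R(v) = -5*(v - 2) = -5*(-2 + v) = 10 - 5*v)
182*R((U(2) + X(-5, j))²) - 83 = 182*(10 - 5*(19 - 1)²) - 83 = 182*(10 - 5*18²) - 83 = 182*(10 - 5*324) - 83 = 182*(10 - 1620) - 83 = 182*(-1610) - 83 = -293020 - 83 = -293103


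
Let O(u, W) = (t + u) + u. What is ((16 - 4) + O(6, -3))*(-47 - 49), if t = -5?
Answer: -1824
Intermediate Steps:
O(u, W) = -5 + 2*u (O(u, W) = (-5 + u) + u = -5 + 2*u)
((16 - 4) + O(6, -3))*(-47 - 49) = ((16 - 4) + (-5 + 2*6))*(-47 - 49) = (12 + (-5 + 12))*(-96) = (12 + 7)*(-96) = 19*(-96) = -1824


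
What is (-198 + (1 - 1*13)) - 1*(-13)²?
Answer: -379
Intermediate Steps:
(-198 + (1 - 1*13)) - 1*(-13)² = (-198 + (1 - 13)) - 1*169 = (-198 - 12) - 169 = -210 - 169 = -379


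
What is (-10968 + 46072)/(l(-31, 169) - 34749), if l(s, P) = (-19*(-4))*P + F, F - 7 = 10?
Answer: -1097/684 ≈ -1.6038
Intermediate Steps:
F = 17 (F = 7 + 10 = 17)
l(s, P) = 17 + 76*P (l(s, P) = (-19*(-4))*P + 17 = 76*P + 17 = 17 + 76*P)
(-10968 + 46072)/(l(-31, 169) - 34749) = (-10968 + 46072)/((17 + 76*169) - 34749) = 35104/((17 + 12844) - 34749) = 35104/(12861 - 34749) = 35104/(-21888) = 35104*(-1/21888) = -1097/684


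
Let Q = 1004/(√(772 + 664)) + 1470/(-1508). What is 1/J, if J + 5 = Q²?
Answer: 3230218974760626004/2242056989221837980529 + 37853695419656480*√359/6726170967665513941587 ≈ 0.0015474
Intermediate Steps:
Q = -735/754 + 502*√359/359 (Q = 1004/(√1436) + 1470*(-1/1508) = 1004/((2*√359)) - 735/754 = 1004*(√359/718) - 735/754 = 502*√359/359 - 735/754 = -735/754 + 502*√359/359 ≈ 25.520)
J = -5 + (-735/754 + 502*√359/359)² ≈ 646.26
1/J = 1/(142441760619/204097244 - 368970*√359/135343)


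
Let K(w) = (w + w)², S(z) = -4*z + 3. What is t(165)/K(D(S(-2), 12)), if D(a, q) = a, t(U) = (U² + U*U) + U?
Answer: 4965/44 ≈ 112.84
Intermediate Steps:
t(U) = U + 2*U² (t(U) = (U² + U²) + U = 2*U² + U = U + 2*U²)
S(z) = 3 - 4*z
K(w) = 4*w² (K(w) = (2*w)² = 4*w²)
t(165)/K(D(S(-2), 12)) = (165*(1 + 2*165))/((4*(3 - 4*(-2))²)) = (165*(1 + 330))/((4*(3 + 8)²)) = (165*331)/((4*11²)) = 54615/((4*121)) = 54615/484 = 54615*(1/484) = 4965/44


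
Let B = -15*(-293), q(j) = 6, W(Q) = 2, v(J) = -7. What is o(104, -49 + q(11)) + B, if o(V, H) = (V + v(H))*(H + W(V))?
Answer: 418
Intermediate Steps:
B = 4395
o(V, H) = (-7 + V)*(2 + H) (o(V, H) = (V - 7)*(H + 2) = (-7 + V)*(2 + H))
o(104, -49 + q(11)) + B = (-14 - 7*(-49 + 6) + 2*104 + (-49 + 6)*104) + 4395 = (-14 - 7*(-43) + 208 - 43*104) + 4395 = (-14 + 301 + 208 - 4472) + 4395 = -3977 + 4395 = 418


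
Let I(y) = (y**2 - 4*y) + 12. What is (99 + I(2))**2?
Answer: 11449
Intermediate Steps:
I(y) = 12 + y**2 - 4*y
(99 + I(2))**2 = (99 + (12 + 2**2 - 4*2))**2 = (99 + (12 + 4 - 8))**2 = (99 + 8)**2 = 107**2 = 11449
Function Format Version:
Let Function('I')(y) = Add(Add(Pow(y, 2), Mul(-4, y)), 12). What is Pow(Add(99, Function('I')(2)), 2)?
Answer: 11449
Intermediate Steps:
Function('I')(y) = Add(12, Pow(y, 2), Mul(-4, y))
Pow(Add(99, Function('I')(2)), 2) = Pow(Add(99, Add(12, Pow(2, 2), Mul(-4, 2))), 2) = Pow(Add(99, Add(12, 4, -8)), 2) = Pow(Add(99, 8), 2) = Pow(107, 2) = 11449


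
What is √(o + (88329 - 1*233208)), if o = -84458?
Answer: I*√229337 ≈ 478.89*I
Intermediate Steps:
√(o + (88329 - 1*233208)) = √(-84458 + (88329 - 1*233208)) = √(-84458 + (88329 - 233208)) = √(-84458 - 144879) = √(-229337) = I*√229337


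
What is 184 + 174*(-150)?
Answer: -25916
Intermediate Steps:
184 + 174*(-150) = 184 - 26100 = -25916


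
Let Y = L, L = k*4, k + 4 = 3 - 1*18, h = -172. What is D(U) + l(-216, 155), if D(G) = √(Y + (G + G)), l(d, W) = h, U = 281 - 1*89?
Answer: -172 + 2*√77 ≈ -154.45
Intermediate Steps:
U = 192 (U = 281 - 89 = 192)
l(d, W) = -172
k = -19 (k = -4 + (3 - 1*18) = -4 + (3 - 18) = -4 - 15 = -19)
L = -76 (L = -19*4 = -76)
Y = -76
D(G) = √(-76 + 2*G) (D(G) = √(-76 + (G + G)) = √(-76 + 2*G))
D(U) + l(-216, 155) = √(-76 + 2*192) - 172 = √(-76 + 384) - 172 = √308 - 172 = 2*√77 - 172 = -172 + 2*√77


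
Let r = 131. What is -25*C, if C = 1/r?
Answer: -25/131 ≈ -0.19084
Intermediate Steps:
C = 1/131 ≈ 0.0076336
-25*C = -25*1/131 = -25/131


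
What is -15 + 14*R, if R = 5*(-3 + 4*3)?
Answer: 615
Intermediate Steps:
R = 45 (R = 5*(-3 + 12) = 5*9 = 45)
-15 + 14*R = -15 + 14*45 = -15 + 630 = 615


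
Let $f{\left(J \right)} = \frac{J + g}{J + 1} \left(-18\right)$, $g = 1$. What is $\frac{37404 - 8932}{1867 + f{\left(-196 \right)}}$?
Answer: $\frac{28472}{1849} \approx 15.399$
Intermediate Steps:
$f{\left(J \right)} = -18$ ($f{\left(J \right)} = \frac{J + 1}{J + 1} \left(-18\right) = \frac{1 + J}{1 + J} \left(-18\right) = 1 \left(-18\right) = -18$)
$\frac{37404 - 8932}{1867 + f{\left(-196 \right)}} = \frac{37404 - 8932}{1867 - 18} = \frac{28472}{1849}$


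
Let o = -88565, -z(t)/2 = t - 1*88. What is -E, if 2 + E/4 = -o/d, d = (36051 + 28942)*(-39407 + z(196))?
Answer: 20602095372/2575217639 ≈ 8.0001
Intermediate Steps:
z(t) = 176 - 2*t (z(t) = -2*(t - 1*88) = -2*(t - 88) = -2*(-88 + t) = 176 - 2*t)
d = -2575217639 (d = (36051 + 28942)*(-39407 + (176 - 2*196)) = 64993*(-39407 + (176 - 392)) = 64993*(-39407 - 216) = 64993*(-39623) = -2575217639)
E = -20602095372/2575217639 (E = -8 + 4*(-(-88565)/(-2575217639)) = -8 + 4*(-(-88565)*(-1)/2575217639) = -8 + 4*(-1*88565/2575217639) = -8 + 4*(-88565/2575217639) = -8 - 354260/2575217639 = -20602095372/2575217639 ≈ -8.0001)
-E = -1*(-20602095372/2575217639) = 20602095372/2575217639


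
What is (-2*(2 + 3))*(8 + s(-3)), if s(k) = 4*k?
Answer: 40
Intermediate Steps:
(-2*(2 + 3))*(8 + s(-3)) = (-2*(2 + 3))*(8 + 4*(-3)) = (-2*5)*(8 - 12) = -10*(-4) = 40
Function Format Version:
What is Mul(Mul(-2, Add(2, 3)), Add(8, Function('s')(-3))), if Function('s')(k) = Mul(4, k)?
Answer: 40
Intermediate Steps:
Mul(Mul(-2, Add(2, 3)), Add(8, Function('s')(-3))) = Mul(Mul(-2, Add(2, 3)), Add(8, Mul(4, -3))) = Mul(Mul(-2, 5), Add(8, -12)) = Mul(-10, -4) = 40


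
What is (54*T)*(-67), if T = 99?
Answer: -358182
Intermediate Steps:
(54*T)*(-67) = (54*99)*(-67) = 5346*(-67) = -358182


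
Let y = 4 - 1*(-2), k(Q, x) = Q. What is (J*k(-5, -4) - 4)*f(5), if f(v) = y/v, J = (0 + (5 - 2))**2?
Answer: -294/5 ≈ -58.800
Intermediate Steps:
y = 6 (y = 4 + 2 = 6)
J = 9 (J = (0 + 3)**2 = 3**2 = 9)
f(v) = 6/v
(J*k(-5, -4) - 4)*f(5) = (9*(-5) - 4)*(6/5) = (-45 - 4)*(6*(1/5)) = -49*6/5 = -294/5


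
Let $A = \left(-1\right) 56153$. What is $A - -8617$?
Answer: $-47536$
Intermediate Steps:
$A = -56153$
$A - -8617 = -56153 - -8617 = -56153 + 8617 = -47536$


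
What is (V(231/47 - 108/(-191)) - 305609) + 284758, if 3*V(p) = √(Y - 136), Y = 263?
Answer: -20851 + √127/3 ≈ -20847.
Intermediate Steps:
V(p) = √127/3 (V(p) = √(263 - 136)/3 = √127/3)
(V(231/47 - 108/(-191)) - 305609) + 284758 = (√127/3 - 305609) + 284758 = (-305609 + √127/3) + 284758 = -20851 + √127/3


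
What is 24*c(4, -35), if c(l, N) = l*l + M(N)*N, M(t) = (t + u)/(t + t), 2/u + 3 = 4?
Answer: -12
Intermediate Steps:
u = 2 (u = 2/(-3 + 4) = 2/1 = 2*1 = 2)
M(t) = (2 + t)/(2*t) (M(t) = (t + 2)/(t + t) = (2 + t)/((2*t)) = (2 + t)*(1/(2*t)) = (2 + t)/(2*t))
c(l, N) = 1 + l² + N/2 (c(l, N) = l*l + ((2 + N)/(2*N))*N = l² + (1 + N/2) = 1 + l² + N/2)
24*c(4, -35) = 24*(1 + 4² + (½)*(-35)) = 24*(1 + 16 - 35/2) = 24*(-½) = -12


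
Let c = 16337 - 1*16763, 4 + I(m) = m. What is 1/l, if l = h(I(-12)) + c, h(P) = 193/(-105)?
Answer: -105/44923 ≈ -0.0023373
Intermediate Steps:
I(m) = -4 + m
h(P) = -193/105 (h(P) = 193*(-1/105) = -193/105)
c = -426 (c = 16337 - 16763 = -426)
l = -44923/105 (l = -193/105 - 426 = -44923/105 ≈ -427.84)
1/l = 1/(-44923/105) = -105/44923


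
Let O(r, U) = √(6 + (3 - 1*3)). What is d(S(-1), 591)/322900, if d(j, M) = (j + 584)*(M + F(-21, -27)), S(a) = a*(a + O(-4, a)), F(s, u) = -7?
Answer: 17082/16145 - 146*√6/80725 ≈ 1.0536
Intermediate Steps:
O(r, U) = √6 (O(r, U) = √(6 + (3 - 3)) = √(6 + 0) = √6)
S(a) = a*(a + √6)
d(j, M) = (-7 + M)*(584 + j) (d(j, M) = (j + 584)*(M - 7) = (584 + j)*(-7 + M) = (-7 + M)*(584 + j))
d(S(-1), 591)/322900 = (-4088 - (-7)*(-1 + √6) + 584*591 + 591*(-(-1 + √6)))/322900 = (-4088 - 7*(1 - √6) + 345144 + 591*(1 - √6))*(1/322900) = (-4088 + (-7 + 7*√6) + 345144 + (591 - 591*√6))*(1/322900) = (341640 - 584*√6)*(1/322900) = 17082/16145 - 146*√6/80725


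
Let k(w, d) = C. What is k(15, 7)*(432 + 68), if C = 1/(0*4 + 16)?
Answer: 125/4 ≈ 31.250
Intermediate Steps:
C = 1/16 (C = 1/(0 + 16) = 1/16 ≈ 0.062500)
k(w, d) = 1/16
k(15, 7)*(432 + 68) = (432 + 68)/16 = (1/16)*500 = 125/4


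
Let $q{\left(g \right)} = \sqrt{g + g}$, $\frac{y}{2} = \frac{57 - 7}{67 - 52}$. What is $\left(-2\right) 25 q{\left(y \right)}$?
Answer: $- \frac{100 \sqrt{30}}{3} \approx -182.57$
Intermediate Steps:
$y = \frac{20}{3}$ ($y = 2 \frac{57 - 7}{67 - 52} = 2 \cdot \frac{50}{15} = 2 \cdot 50 \cdot \frac{1}{15} = 2 \cdot \frac{10}{3} = \frac{20}{3} \approx 6.6667$)
$q{\left(g \right)} = \sqrt{2} \sqrt{g}$ ($q{\left(g \right)} = \sqrt{2 g} = \sqrt{2} \sqrt{g}$)
$\left(-2\right) 25 q{\left(y \right)} = \left(-2\right) 25 \sqrt{2} \sqrt{\frac{20}{3}} = - 50 \sqrt{2} \frac{2 \sqrt{15}}{3} = - 50 \frac{2 \sqrt{30}}{3} = - \frac{100 \sqrt{30}}{3}$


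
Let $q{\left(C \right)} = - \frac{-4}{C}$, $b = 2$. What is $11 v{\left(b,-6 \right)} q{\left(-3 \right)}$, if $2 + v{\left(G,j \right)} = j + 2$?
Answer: $88$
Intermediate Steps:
$v{\left(G,j \right)} = j$ ($v{\left(G,j \right)} = -2 + \left(j + 2\right) = -2 + \left(2 + j\right) = j$)
$q{\left(C \right)} = \frac{4}{C}$
$11 v{\left(b,-6 \right)} q{\left(-3 \right)} = 11 \left(-6\right) \frac{4}{-3} = - 66 \cdot 4 \left(- \frac{1}{3}\right) = \left(-66\right) \left(- \frac{4}{3}\right) = 88$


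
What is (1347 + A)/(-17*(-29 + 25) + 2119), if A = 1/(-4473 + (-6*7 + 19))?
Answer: 6056111/9832752 ≈ 0.61591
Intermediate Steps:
A = -1/4496 (A = 1/(-4473 + (-42 + 19)) = 1/(-4473 - 23) = 1/(-4496) = -1/4496 ≈ -0.00022242)
(1347 + A)/(-17*(-29 + 25) + 2119) = (1347 - 1/4496)/(-17*(-29 + 25) + 2119) = 6056111/(4496*(-17*(-4) + 2119)) = 6056111/(4496*(68 + 2119)) = (6056111/4496)/2187 = (6056111/4496)*(1/2187) = 6056111/9832752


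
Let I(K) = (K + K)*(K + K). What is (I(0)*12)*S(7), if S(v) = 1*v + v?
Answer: 0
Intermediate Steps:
I(K) = 4*K**2 (I(K) = (2*K)*(2*K) = 4*K**2)
S(v) = 2*v (S(v) = v + v = 2*v)
(I(0)*12)*S(7) = ((4*0**2)*12)*(2*7) = ((4*0)*12)*14 = (0*12)*14 = 0*14 = 0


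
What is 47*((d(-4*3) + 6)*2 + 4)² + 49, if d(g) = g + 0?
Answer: 3057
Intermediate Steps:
d(g) = g
47*((d(-4*3) + 6)*2 + 4)² + 49 = 47*((-4*3 + 6)*2 + 4)² + 49 = 47*((-12 + 6)*2 + 4)² + 49 = 47*(-6*2 + 4)² + 49 = 47*(-12 + 4)² + 49 = 47*(-8)² + 49 = 47*64 + 49 = 3008 + 49 = 3057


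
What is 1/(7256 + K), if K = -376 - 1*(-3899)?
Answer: 1/10779 ≈ 9.2773e-5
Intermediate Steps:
K = 3523 (K = -376 + 3899 = 3523)
1/(7256 + K) = 1/(7256 + 3523) = 1/10779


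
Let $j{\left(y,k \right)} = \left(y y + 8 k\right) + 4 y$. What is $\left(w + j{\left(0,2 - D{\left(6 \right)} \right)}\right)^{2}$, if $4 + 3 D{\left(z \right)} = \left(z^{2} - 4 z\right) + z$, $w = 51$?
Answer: $\frac{7921}{9} \approx 880.11$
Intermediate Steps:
$D{\left(z \right)} = - \frac{4}{3} - z + \frac{z^{2}}{3}$ ($D{\left(z \right)} = - \frac{4}{3} + \frac{\left(z^{2} - 4 z\right) + z}{3} = - \frac{4}{3} + \frac{z^{2} - 3 z}{3} = - \frac{4}{3} + \left(- z + \frac{z^{2}}{3}\right) = - \frac{4}{3} - z + \frac{z^{2}}{3}$)
$j{\left(y,k \right)} = y^{2} + 4 y + 8 k$ ($j{\left(y,k \right)} = \left(y^{2} + 8 k\right) + 4 y = y^{2} + 4 y + 8 k$)
$\left(w + j{\left(0,2 - D{\left(6 \right)} \right)}\right)^{2} = \left(51 + \left(0^{2} + 4 \cdot 0 + 8 \left(2 - \left(- \frac{4}{3} - 6 + \frac{6^{2}}{3}\right)\right)\right)\right)^{2} = \left(51 + \left(0 + 0 + 8 \left(2 - \left(- \frac{4}{3} - 6 + \frac{1}{3} \cdot 36\right)\right)\right)\right)^{2} = \left(51 + \left(0 + 0 + 8 \left(2 - \left(- \frac{4}{3} - 6 + 12\right)\right)\right)\right)^{2} = \left(51 + \left(0 + 0 + 8 \left(2 - \frac{14}{3}\right)\right)\right)^{2} = \left(51 + \left(0 + 0 + 8 \left(- \frac{8}{3}\right)\right)\right)^{2} = \left(51 + \left(0 + 0 - \frac{64}{3}\right)\right)^{2} = \left(51 - \frac{64}{3}\right)^{2} = \left(\frac{89}{3}\right)^{2} = \frac{7921}{9}$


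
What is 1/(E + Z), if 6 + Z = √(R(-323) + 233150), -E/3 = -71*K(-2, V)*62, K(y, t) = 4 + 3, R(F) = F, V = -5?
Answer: 30812/2848060423 - √232827/8544181269 ≈ 1.0762e-5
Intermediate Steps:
K(y, t) = 7
E = 92442 (E = -3*(-71*7)*62 = -(-1491)*62 = -3*(-30814) = 92442)
Z = -6 + √232827 (Z = -6 + √(-323 + 233150) = -6 + √232827 ≈ 476.52)
1/(E + Z) = 1/(92442 + (-6 + √232827)) = 1/(92436 + √232827)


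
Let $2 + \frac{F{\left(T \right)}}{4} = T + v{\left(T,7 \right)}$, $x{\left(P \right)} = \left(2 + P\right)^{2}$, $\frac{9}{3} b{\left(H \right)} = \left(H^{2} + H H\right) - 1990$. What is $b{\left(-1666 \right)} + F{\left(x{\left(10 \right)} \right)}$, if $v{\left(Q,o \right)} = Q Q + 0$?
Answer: $\frac{5799658}{3} \approx 1.9332 \cdot 10^{6}$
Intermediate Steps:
$b{\left(H \right)} = - \frac{1990}{3} + \frac{2 H^{2}}{3}$ ($b{\left(H \right)} = \frac{\left(H^{2} + H H\right) - 1990}{3} = \frac{\left(H^{2} + H^{2}\right) - 1990}{3} = \frac{2 H^{2} - 1990}{3} = \frac{-1990 + 2 H^{2}}{3} = - \frac{1990}{3} + \frac{2 H^{2}}{3}$)
$v{\left(Q,o \right)} = Q^{2}$ ($v{\left(Q,o \right)} = Q^{2} + 0 = Q^{2}$)
$F{\left(T \right)} = -8 + 4 T + 4 T^{2}$ ($F{\left(T \right)} = -8 + 4 \left(T + T^{2}\right) = -8 + \left(4 T + 4 T^{2}\right) = -8 + 4 T + 4 T^{2}$)
$b{\left(-1666 \right)} + F{\left(x{\left(10 \right)} \right)} = \left(- \frac{1990}{3} + \frac{2 \left(-1666\right)^{2}}{3}\right) + \left(-8 + 4 \left(2 + 10\right)^{2} + 4 \left(\left(2 + 10\right)^{2}\right)^{2}\right) = \left(- \frac{1990}{3} + \frac{2}{3} \cdot 2775556\right) + \left(-8 + 4 \cdot 12^{2} + 4 \left(12^{2}\right)^{2}\right) = \left(- \frac{1990}{3} + \frac{5551112}{3}\right) + \left(-8 + 4 \cdot 144 + 4 \cdot 144^{2}\right) = \frac{5549122}{3} + \left(-8 + 576 + 4 \cdot 20736\right) = \frac{5549122}{3} + \left(-8 + 576 + 82944\right) = \frac{5549122}{3} + 83512 = \frac{5799658}{3}$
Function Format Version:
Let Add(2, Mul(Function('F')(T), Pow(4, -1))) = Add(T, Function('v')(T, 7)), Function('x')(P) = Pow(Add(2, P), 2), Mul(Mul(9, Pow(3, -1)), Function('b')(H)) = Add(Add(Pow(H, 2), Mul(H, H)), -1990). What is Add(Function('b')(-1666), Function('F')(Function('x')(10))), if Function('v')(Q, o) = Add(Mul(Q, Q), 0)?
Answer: Rational(5799658, 3) ≈ 1.9332e+6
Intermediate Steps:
Function('b')(H) = Add(Rational(-1990, 3), Mul(Rational(2, 3), Pow(H, 2))) (Function('b')(H) = Mul(Rational(1, 3), Add(Add(Pow(H, 2), Mul(H, H)), -1990)) = Mul(Rational(1, 3), Add(Add(Pow(H, 2), Pow(H, 2)), -1990)) = Mul(Rational(1, 3), Add(Mul(2, Pow(H, 2)), -1990)) = Mul(Rational(1, 3), Add(-1990, Mul(2, Pow(H, 2)))) = Add(Rational(-1990, 3), Mul(Rational(2, 3), Pow(H, 2))))
Function('v')(Q, o) = Pow(Q, 2) (Function('v')(Q, o) = Add(Pow(Q, 2), 0) = Pow(Q, 2))
Function('F')(T) = Add(-8, Mul(4, T), Mul(4, Pow(T, 2))) (Function('F')(T) = Add(-8, Mul(4, Add(T, Pow(T, 2)))) = Add(-8, Add(Mul(4, T), Mul(4, Pow(T, 2)))) = Add(-8, Mul(4, T), Mul(4, Pow(T, 2))))
Add(Function('b')(-1666), Function('F')(Function('x')(10))) = Add(Add(Rational(-1990, 3), Mul(Rational(2, 3), Pow(-1666, 2))), Add(-8, Mul(4, Pow(Add(2, 10), 2)), Mul(4, Pow(Pow(Add(2, 10), 2), 2)))) = Add(Add(Rational(-1990, 3), Mul(Rational(2, 3), 2775556)), Add(-8, Mul(4, Pow(12, 2)), Mul(4, Pow(Pow(12, 2), 2)))) = Add(Add(Rational(-1990, 3), Rational(5551112, 3)), Add(-8, Mul(4, 144), Mul(4, Pow(144, 2)))) = Add(Rational(5549122, 3), Add(-8, 576, Mul(4, 20736))) = Add(Rational(5549122, 3), Add(-8, 576, 82944)) = Add(Rational(5549122, 3), 83512) = Rational(5799658, 3)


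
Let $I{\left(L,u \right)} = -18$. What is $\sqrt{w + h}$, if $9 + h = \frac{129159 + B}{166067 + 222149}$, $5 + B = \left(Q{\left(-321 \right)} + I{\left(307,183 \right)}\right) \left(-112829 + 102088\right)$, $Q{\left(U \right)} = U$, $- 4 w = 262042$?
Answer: $\frac{i \sqrt{2468272267507386}}{194108} \approx 255.95 i$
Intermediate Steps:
$w = - \frac{131021}{2}$ ($w = \left(- \frac{1}{4}\right) 262042 = - \frac{131021}{2} \approx -65511.0$)
$B = 3641194$ ($B = -5 + \left(-321 - 18\right) \left(-112829 + 102088\right) = -5 - -3641199 = -5 + 3641199 = 3641194$)
$h = \frac{276409}{388216}$ ($h = -9 + \frac{129159 + 3641194}{166067 + 222149} = -9 + \frac{3770353}{388216} = \frac{276409}{388216} \approx 0.712$)
$\sqrt{w + h} = \sqrt{- \frac{131021}{2} + \frac{276409}{388216}} = \sqrt{- \frac{25431947859}{388216}} = \frac{i \sqrt{2468272267507386}}{194108}$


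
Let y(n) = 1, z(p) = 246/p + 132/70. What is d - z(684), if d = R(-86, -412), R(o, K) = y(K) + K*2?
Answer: -3292729/3990 ≈ -825.25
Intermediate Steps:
z(p) = 66/35 + 246/p (z(p) = 246/p + 132*(1/70) = 246/p + 66/35 = 66/35 + 246/p)
R(o, K) = 1 + 2*K (R(o, K) = 1 + K*2 = 1 + 2*K)
d = -823 (d = 1 + 2*(-412) = 1 - 824 = -823)
d - z(684) = -823 - (66/35 + 246/684) = -823 - (66/35 + 246*(1/684)) = -823 - (66/35 + 41/114) = -823 - 1*8959/3990 = -823 - 8959/3990 = -3292729/3990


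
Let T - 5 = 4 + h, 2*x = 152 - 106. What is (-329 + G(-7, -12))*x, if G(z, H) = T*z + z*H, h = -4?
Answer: -6440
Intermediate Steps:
x = 23 (x = (152 - 106)/2 = (½)*46 = 23)
T = 5 (T = 5 + (4 - 4) = 5 + 0 = 5)
G(z, H) = 5*z + H*z (G(z, H) = 5*z + z*H = 5*z + H*z)
(-329 + G(-7, -12))*x = (-329 - 7*(5 - 12))*23 = (-329 - 7*(-7))*23 = (-329 + 49)*23 = -280*23 = -6440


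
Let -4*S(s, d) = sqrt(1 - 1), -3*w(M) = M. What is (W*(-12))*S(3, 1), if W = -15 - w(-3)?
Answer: 0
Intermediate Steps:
w(M) = -M/3
S(s, d) = 0 (S(s, d) = -sqrt(1 - 1)/4 = -sqrt(0)/4 = -1/4*0 = 0)
W = -16 (W = -15 - (-1)*(-3)/3 = -15 - 1*1 = -15 - 1 = -16)
(W*(-12))*S(3, 1) = -16*(-12)*0 = 192*0 = 0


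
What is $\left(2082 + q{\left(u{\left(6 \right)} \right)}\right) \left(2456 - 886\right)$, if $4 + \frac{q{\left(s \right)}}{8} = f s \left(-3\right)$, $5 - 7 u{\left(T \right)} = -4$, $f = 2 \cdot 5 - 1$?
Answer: $\frac{19477420}{7} \approx 2.7825 \cdot 10^{6}$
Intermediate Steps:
$f = 9$ ($f = 10 - 1 = 9$)
$u{\left(T \right)} = \frac{9}{7}$ ($u{\left(T \right)} = \frac{5}{7} - - \frac{4}{7} = \frac{5}{7} + \frac{4}{7} = \frac{9}{7}$)
$q{\left(s \right)} = -32 - 216 s$ ($q{\left(s \right)} = -32 + 8 \cdot 9 s \left(-3\right) = -32 + 8 \left(- 27 s\right) = -32 - 216 s$)
$\left(2082 + q{\left(u{\left(6 \right)} \right)}\right) \left(2456 - 886\right) = \left(2082 - \frac{2168}{7}\right) \left(2456 - 886\right) = \left(2082 - \frac{2168}{7}\right) 1570 = \frac{12406}{7} \cdot 1570 = \frac{19477420}{7}$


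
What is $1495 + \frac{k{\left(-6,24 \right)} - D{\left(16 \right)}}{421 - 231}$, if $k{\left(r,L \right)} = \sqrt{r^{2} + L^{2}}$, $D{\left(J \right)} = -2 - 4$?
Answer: $\frac{142028}{95} + \frac{3 \sqrt{17}}{95} \approx 1495.2$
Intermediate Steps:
$D{\left(J \right)} = -6$ ($D{\left(J \right)} = -2 - 4 = -6$)
$k{\left(r,L \right)} = \sqrt{L^{2} + r^{2}}$
$1495 + \frac{k{\left(-6,24 \right)} - D{\left(16 \right)}}{421 - 231} = 1495 + \frac{\sqrt{24^{2} + \left(-6\right)^{2}} - -6}{421 - 231} = 1495 + \frac{\sqrt{576 + 36} + 6}{190} = 1495 + \frac{\sqrt{612} + 6}{190} = 1495 + \frac{6 \sqrt{17} + 6}{190} = 1495 + \frac{6 + 6 \sqrt{17}}{190} = 1495 + \left(\frac{3}{95} + \frac{3 \sqrt{17}}{95}\right) = \frac{142028}{95} + \frac{3 \sqrt{17}}{95}$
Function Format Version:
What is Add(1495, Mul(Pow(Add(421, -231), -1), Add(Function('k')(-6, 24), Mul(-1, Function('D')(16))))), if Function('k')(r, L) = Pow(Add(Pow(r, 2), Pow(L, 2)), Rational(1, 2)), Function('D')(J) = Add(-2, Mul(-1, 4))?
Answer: Add(Rational(142028, 95), Mul(Rational(3, 95), Pow(17, Rational(1, 2)))) ≈ 1495.2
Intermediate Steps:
Function('D')(J) = -6 (Function('D')(J) = Add(-2, -4) = -6)
Function('k')(r, L) = Pow(Add(Pow(L, 2), Pow(r, 2)), Rational(1, 2))
Add(1495, Mul(Pow(Add(421, -231), -1), Add(Function('k')(-6, 24), Mul(-1, Function('D')(16))))) = Add(1495, Mul(Pow(Add(421, -231), -1), Add(Pow(Add(Pow(24, 2), Pow(-6, 2)), Rational(1, 2)), Mul(-1, -6)))) = Add(1495, Mul(Pow(190, -1), Add(Pow(Add(576, 36), Rational(1, 2)), 6))) = Add(1495, Mul(Rational(1, 190), Add(Pow(612, Rational(1, 2)), 6))) = Add(1495, Mul(Rational(1, 190), Add(Mul(6, Pow(17, Rational(1, 2))), 6))) = Add(1495, Mul(Rational(1, 190), Add(6, Mul(6, Pow(17, Rational(1, 2)))))) = Add(1495, Add(Rational(3, 95), Mul(Rational(3, 95), Pow(17, Rational(1, 2))))) = Add(Rational(142028, 95), Mul(Rational(3, 95), Pow(17, Rational(1, 2))))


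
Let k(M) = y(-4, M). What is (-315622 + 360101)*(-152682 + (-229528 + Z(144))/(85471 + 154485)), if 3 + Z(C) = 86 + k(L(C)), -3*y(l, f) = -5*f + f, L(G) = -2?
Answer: -4888756914134801/719868 ≈ -6.7912e+9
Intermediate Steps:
y(l, f) = 4*f/3 (y(l, f) = -(-5*f + f)/3 = -(-4)*f/3 = 4*f/3)
k(M) = 4*M/3
Z(C) = 241/3 (Z(C) = -3 + (86 + (4/3)*(-2)) = -3 + (86 - 8/3) = -3 + 250/3 = 241/3)
(-315622 + 360101)*(-152682 + (-229528 + Z(144))/(85471 + 154485)) = (-315622 + 360101)*(-152682 + (-229528 + 241/3)/(85471 + 154485)) = 44479*(-152682 - 688343/3/239956) = 44479*(-152682 - 688343/3*1/239956) = 44479*(-152682 - 688343/719868) = 44479*(-109911574319/719868) = -4888756914134801/719868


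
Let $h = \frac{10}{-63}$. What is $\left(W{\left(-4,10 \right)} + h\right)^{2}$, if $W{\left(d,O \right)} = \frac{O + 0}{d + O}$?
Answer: $\frac{9025}{3969} \approx 2.2739$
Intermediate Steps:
$W{\left(d,O \right)} = \frac{O}{O + d}$
$h = - \frac{10}{63}$ ($h = 10 \left(- \frac{1}{63}\right) = - \frac{10}{63} \approx -0.15873$)
$\left(W{\left(-4,10 \right)} + h\right)^{2} = \left(\frac{10}{10 - 4} - \frac{10}{63}\right)^{2} = \left(\frac{10}{6} - \frac{10}{63}\right)^{2} = \left(10 \cdot \frac{1}{6} - \frac{10}{63}\right)^{2} = \left(\frac{5}{3} - \frac{10}{63}\right)^{2} = \left(\frac{95}{63}\right)^{2} = \frac{9025}{3969}$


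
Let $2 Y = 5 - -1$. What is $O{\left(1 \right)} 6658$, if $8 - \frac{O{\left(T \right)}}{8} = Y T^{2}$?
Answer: $266320$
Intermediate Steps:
$Y = 3$ ($Y = \frac{5 - -1}{2} = \frac{5 + 1}{2} = \frac{1}{2} \cdot 6 = 3$)
$O{\left(T \right)} = 64 - 24 T^{2}$ ($O{\left(T \right)} = 64 - 8 \cdot 3 T^{2} = 64 - 24 T^{2}$)
$O{\left(1 \right)} 6658 = \left(64 - 24 \cdot 1^{2}\right) 6658 = \left(64 - 24\right) 6658 = 40 \cdot 6658 = 266320$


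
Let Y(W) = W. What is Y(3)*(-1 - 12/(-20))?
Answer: -6/5 ≈ -1.2000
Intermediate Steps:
Y(3)*(-1 - 12/(-20)) = 3*(-1 - 12/(-20)) = 3*(-1 - 12*(-1/20)) = 3*(-1 + ⅗) = 3*(-⅖) = -6/5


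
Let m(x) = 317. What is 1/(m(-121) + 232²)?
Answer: 1/54141 ≈ 1.8470e-5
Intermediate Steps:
1/(m(-121) + 232²) = 1/(317 + 232²) = 1/(317 + 53824) = 1/54141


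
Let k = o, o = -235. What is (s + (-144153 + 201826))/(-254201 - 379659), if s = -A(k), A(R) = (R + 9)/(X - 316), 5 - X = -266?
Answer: -2595059/28523700 ≈ -0.090979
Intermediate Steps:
k = -235
X = 271 (X = 5 - 1*(-266) = 5 + 266 = 271)
A(R) = -1/5 - R/45 (A(R) = (R + 9)/(271 - 316) = (9 + R)/(-45) = (9 + R)*(-1/45) = -1/5 - R/45)
s = -226/45 (s = -(-1/5 - 1/45*(-235)) = -(-1/5 + 47/9) = -1*226/45 = -226/45 ≈ -5.0222)
(s + (-144153 + 201826))/(-254201 - 379659) = (-226/45 + (-144153 + 201826))/(-254201 - 379659) = (-226/45 + 57673)/(-633860) = (2595059/45)*(-1/633860) = -2595059/28523700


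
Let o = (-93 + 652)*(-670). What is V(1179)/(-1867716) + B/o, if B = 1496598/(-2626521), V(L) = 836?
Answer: -34149462534938/76553858592681795 ≈ -0.00044608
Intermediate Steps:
B = -498866/875507 (B = 1496598*(-1/2626521) = -498866/875507 ≈ -0.56980)
o = -374530 (o = 559*(-670) = -374530)
V(1179)/(-1867716) + B/o = 836/(-1867716) - 498866/875507/(-374530) = 836*(-1/1867716) - 498866/875507*(-1/374530) = -209/466929 + 249433/163951818355 = -34149462534938/76553858592681795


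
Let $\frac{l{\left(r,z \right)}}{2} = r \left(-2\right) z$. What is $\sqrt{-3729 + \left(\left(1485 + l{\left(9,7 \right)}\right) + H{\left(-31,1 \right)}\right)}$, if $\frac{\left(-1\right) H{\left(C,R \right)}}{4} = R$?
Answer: $50 i \approx 50.0 i$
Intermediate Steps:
$H{\left(C,R \right)} = - 4 R$
$l{\left(r,z \right)} = - 4 r z$ ($l{\left(r,z \right)} = 2 r \left(-2\right) z = 2 - 2 r z = 2 \left(- 2 r z\right) = - 4 r z$)
$\sqrt{-3729 + \left(\left(1485 + l{\left(9,7 \right)}\right) + H{\left(-31,1 \right)}\right)} = \sqrt{-3729 + \left(\left(1485 - 36 \cdot 7\right) - 4\right)} = \sqrt{-3729 + \left(\left(1485 - 252\right) - 4\right)} = \sqrt{-3729 + \left(1233 - 4\right)} = \sqrt{-3729 + 1229} = \sqrt{-2500} = 50 i$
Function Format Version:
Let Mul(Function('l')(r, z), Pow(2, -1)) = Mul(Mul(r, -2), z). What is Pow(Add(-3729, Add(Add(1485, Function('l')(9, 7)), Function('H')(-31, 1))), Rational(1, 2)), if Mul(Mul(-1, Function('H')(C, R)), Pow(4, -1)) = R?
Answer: Mul(50, I) ≈ Mul(50.000, I)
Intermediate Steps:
Function('H')(C, R) = Mul(-4, R)
Function('l')(r, z) = Mul(-4, r, z) (Function('l')(r, z) = Mul(2, Mul(Mul(r, -2), z)) = Mul(2, Mul(Mul(-2, r), z)) = Mul(2, Mul(-2, r, z)) = Mul(-4, r, z))
Pow(Add(-3729, Add(Add(1485, Function('l')(9, 7)), Function('H')(-31, 1))), Rational(1, 2)) = Pow(Add(-3729, Add(Add(1485, Mul(-4, 9, 7)), Mul(-4, 1))), Rational(1, 2)) = Pow(Add(-3729, Add(Add(1485, -252), -4)), Rational(1, 2)) = Pow(Add(-3729, Add(1233, -4)), Rational(1, 2)) = Pow(Add(-3729, 1229), Rational(1, 2)) = Pow(-2500, Rational(1, 2)) = Mul(50, I)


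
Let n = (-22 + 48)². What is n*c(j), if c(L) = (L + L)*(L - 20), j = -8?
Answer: 302848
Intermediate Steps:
c(L) = 2*L*(-20 + L) (c(L) = (2*L)*(-20 + L) = 2*L*(-20 + L))
n = 676 (n = 26² = 676)
n*c(j) = 676*(2*(-8)*(-20 - 8)) = 676*(2*(-8)*(-28)) = 676*448 = 302848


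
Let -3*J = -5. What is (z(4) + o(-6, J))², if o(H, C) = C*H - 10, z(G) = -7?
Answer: 729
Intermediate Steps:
J = 5/3 (J = -⅓*(-5) = 5/3 ≈ 1.6667)
o(H, C) = -10 + C*H
(z(4) + o(-6, J))² = (-7 + (-10 + (5/3)*(-6)))² = (-7 + (-10 - 10))² = (-7 - 20)² = (-27)² = 729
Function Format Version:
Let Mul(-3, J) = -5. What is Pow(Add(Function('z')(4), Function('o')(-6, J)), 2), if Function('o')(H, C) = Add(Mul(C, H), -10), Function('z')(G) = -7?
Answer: 729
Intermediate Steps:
J = Rational(5, 3) (J = Mul(Rational(-1, 3), -5) = Rational(5, 3) ≈ 1.6667)
Function('o')(H, C) = Add(-10, Mul(C, H))
Pow(Add(Function('z')(4), Function('o')(-6, J)), 2) = Pow(Add(-7, Add(-10, Mul(Rational(5, 3), -6))), 2) = Pow(Add(-7, Add(-10, -10)), 2) = Pow(Add(-7, -20), 2) = Pow(-27, 2) = 729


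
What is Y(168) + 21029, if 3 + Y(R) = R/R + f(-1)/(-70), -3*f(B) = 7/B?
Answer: 630809/30 ≈ 21027.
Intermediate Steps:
f(B) = -7/(3*B)
Y(R) = -61/30 (Y(R) = -3 + (R/R - 7/3/(-1)/(-70)) = -3 + (1 - 7/3*(-1)*(-1/70)) = -3 + (1 + (7/3)*(-1/70)) = -3 + (1 - 1/30) = -3 + 29/30 = -61/30)
Y(168) + 21029 = -61/30 + 21029 = 630809/30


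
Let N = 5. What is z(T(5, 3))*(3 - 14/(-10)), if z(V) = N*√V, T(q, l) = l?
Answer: 22*√3 ≈ 38.105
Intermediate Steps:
z(V) = 5*√V
z(T(5, 3))*(3 - 14/(-10)) = (5*√3)*(3 - 14/(-10)) = (5*√3)*(3 - 14*(-⅒)) = (5*√3)*(3 + 7/5) = (5*√3)*(22/5) = 22*√3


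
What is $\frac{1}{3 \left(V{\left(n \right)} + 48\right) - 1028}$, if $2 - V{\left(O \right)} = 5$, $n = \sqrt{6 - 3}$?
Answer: $- \frac{1}{893} \approx -0.0011198$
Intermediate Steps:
$n = \sqrt{3} \approx 1.732$
$V{\left(O \right)} = -3$ ($V{\left(O \right)} = 2 - 5 = -3$)
$\frac{1}{3 \left(V{\left(n \right)} + 48\right) - 1028} = \frac{1}{3 \left(-3 + 48\right) - 1028} = \frac{1}{3 \cdot 45 - 1028} = \frac{1}{135 - 1028} = \frac{1}{-893} = - \frac{1}{893}$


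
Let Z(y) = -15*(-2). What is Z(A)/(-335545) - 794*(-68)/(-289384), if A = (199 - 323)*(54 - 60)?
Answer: -453135679/2427533857 ≈ -0.18667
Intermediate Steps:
A = 744 (A = -124*(-6) = 744)
Z(y) = 30
Z(A)/(-335545) - 794*(-68)/(-289384) = 30/(-335545) - 794*(-68)/(-289384) = 30*(-1/335545) + 53992*(-1/289384) = -6/67109 - 6749/36173 = -453135679/2427533857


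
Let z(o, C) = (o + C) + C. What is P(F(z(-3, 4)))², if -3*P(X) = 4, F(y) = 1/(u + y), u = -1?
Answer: 16/9 ≈ 1.7778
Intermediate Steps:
z(o, C) = o + 2*C (z(o, C) = (C + o) + C = o + 2*C)
F(y) = 1/(-1 + y)
P(X) = -4/3 (P(X) = -⅓*4 = -4/3)
P(F(z(-3, 4)))² = (-4/3)² = 16/9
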